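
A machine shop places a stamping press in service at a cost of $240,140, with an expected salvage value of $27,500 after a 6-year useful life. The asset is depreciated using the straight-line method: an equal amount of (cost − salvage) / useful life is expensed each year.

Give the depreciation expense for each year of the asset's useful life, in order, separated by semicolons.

Depreciable base = $240,140 − $27,500 = $212,640.
Annual expense = $212,640 / 6 = $35,440.
End of year 1: book value $204,700.
End of year 2: book value $169,260.
End of year 3: book value $133,820.
End of year 4: book value $98,380.
End of year 5: book value $62,940.
End of year 6: book value $27,500.

$35,440; $35,440; $35,440; $35,440; $35,440; $35,440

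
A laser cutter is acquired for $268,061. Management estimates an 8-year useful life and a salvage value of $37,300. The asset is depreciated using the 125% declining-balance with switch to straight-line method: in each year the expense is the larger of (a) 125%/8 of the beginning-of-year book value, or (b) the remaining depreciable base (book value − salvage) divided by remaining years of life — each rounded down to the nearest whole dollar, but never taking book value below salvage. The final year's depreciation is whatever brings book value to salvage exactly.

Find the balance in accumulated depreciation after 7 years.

$206,121

Depreciable base = $268,061 − $37,300 = $230,761.
Year 1: DB = ⌊$268,061 × 125%/8⌋ = $41,884; SL = ⌊$230,761/8⌋ = $28,845 → take DB $41,884. Book value $226,177.
Year 2: DB = ⌊$226,177 × 125%/8⌋ = $35,340; SL = ⌊$188,877/7⌋ = $26,982 → take DB $35,340. Book value $190,837.
Year 3: DB = ⌊$190,837 × 125%/8⌋ = $29,818; SL = ⌊$153,537/6⌋ = $25,589 → take DB $29,818. Book value $161,019.
Year 4: DB = ⌊$161,019 × 125%/8⌋ = $25,159; SL = ⌊$123,719/5⌋ = $24,743 → take DB $25,159. Book value $135,860.
Year 5: DB = ⌊$135,860 × 125%/8⌋ = $21,228; SL = ⌊$98,560/4⌋ = $24,640 → take SL $24,640. Book value $111,220.
Year 6: DB = ⌊$111,220 × 125%/8⌋ = $17,378; SL = ⌊$73,920/3⌋ = $24,640 → take SL $24,640. Book value $86,580.
Year 7: DB = ⌊$86,580 × 125%/8⌋ = $13,528; SL = ⌊$49,280/2⌋ = $24,640 → take SL $24,640. Book value $61,940.
Accumulated through year 7 = $268,061 − $61,940 = $206,121.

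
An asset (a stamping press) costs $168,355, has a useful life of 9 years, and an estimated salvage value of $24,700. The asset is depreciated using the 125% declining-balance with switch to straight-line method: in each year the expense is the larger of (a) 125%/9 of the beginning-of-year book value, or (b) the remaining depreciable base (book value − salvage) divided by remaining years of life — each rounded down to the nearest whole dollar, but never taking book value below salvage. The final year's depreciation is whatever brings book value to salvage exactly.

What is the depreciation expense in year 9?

$13,574

Depreciable base = $168,355 − $24,700 = $143,655.
Year 1: DB = ⌊$168,355 × 125%/9⌋ = $23,382; SL = ⌊$143,655/9⌋ = $15,961 → take DB $23,382. Book value $144,973.
Year 2: DB = ⌊$144,973 × 125%/9⌋ = $20,135; SL = ⌊$120,273/8⌋ = $15,034 → take DB $20,135. Book value $124,838.
Year 3: DB = ⌊$124,838 × 125%/9⌋ = $17,338; SL = ⌊$100,138/7⌋ = $14,305 → take DB $17,338. Book value $107,500.
Year 4: DB = ⌊$107,500 × 125%/9⌋ = $14,930; SL = ⌊$82,800/6⌋ = $13,800 → take DB $14,930. Book value $92,570.
Year 5: DB = ⌊$92,570 × 125%/9⌋ = $12,856; SL = ⌊$67,870/5⌋ = $13,574 → take SL $13,574. Book value $78,996.
Year 6: DB = ⌊$78,996 × 125%/9⌋ = $10,971; SL = ⌊$54,296/4⌋ = $13,574 → take SL $13,574. Book value $65,422.
Year 7: DB = ⌊$65,422 × 125%/9⌋ = $9,086; SL = ⌊$40,722/3⌋ = $13,574 → take SL $13,574. Book value $51,848.
Year 8: DB = ⌊$51,848 × 125%/9⌋ = $7,201; SL = ⌊$27,148/2⌋ = $13,574 → take SL $13,574. Book value $38,274.
Year 9 (final): $38,274 − $24,700 = $13,574. Book value $24,700.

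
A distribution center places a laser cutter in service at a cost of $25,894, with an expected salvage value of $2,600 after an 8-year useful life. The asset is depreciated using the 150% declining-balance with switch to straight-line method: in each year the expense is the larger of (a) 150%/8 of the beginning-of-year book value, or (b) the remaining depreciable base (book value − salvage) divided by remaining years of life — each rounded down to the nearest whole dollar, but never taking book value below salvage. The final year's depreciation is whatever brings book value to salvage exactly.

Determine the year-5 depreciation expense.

Depreciable base = $25,894 − $2,600 = $23,294.
Year 1: DB = ⌊$25,894 × 150%/8⌋ = $4,855; SL = ⌊$23,294/8⌋ = $2,911 → take DB $4,855. Book value $21,039.
Year 2: DB = ⌊$21,039 × 150%/8⌋ = $3,944; SL = ⌊$18,439/7⌋ = $2,634 → take DB $3,944. Book value $17,095.
Year 3: DB = ⌊$17,095 × 150%/8⌋ = $3,205; SL = ⌊$14,495/6⌋ = $2,415 → take DB $3,205. Book value $13,890.
Year 4: DB = ⌊$13,890 × 150%/8⌋ = $2,604; SL = ⌊$11,290/5⌋ = $2,258 → take DB $2,604. Book value $11,286.
Year 5: DB = ⌊$11,286 × 150%/8⌋ = $2,116; SL = ⌊$8,686/4⌋ = $2,171 → take SL $2,171. Book value $9,115.

$2,171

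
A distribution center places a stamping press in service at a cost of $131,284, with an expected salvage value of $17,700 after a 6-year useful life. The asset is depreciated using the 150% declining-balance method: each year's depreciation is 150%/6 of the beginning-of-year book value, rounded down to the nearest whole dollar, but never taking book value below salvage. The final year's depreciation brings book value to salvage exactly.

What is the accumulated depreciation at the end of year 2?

$57,436

Depreciable base = $131,284 − $17,700 = $113,584.
Year 1: ⌊$131,284 × 150%/6⌋ = $32,821. Book value $98,463.
Year 2: ⌊$98,463 × 150%/6⌋ = $24,615. Book value $73,848.
Accumulated through year 2 = $131,284 − $73,848 = $57,436.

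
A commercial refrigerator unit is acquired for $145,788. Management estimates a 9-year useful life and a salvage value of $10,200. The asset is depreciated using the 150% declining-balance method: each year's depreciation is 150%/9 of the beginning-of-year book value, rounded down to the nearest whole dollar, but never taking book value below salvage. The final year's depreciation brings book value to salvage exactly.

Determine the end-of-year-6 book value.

Depreciable base = $145,788 − $10,200 = $135,588.
Year 1: ⌊$145,788 × 150%/9⌋ = $24,298. Book value $121,490.
Year 2: ⌊$121,490 × 150%/9⌋ = $20,248. Book value $101,242.
Year 3: ⌊$101,242 × 150%/9⌋ = $16,873. Book value $84,369.
Year 4: ⌊$84,369 × 150%/9⌋ = $14,061. Book value $70,308.
Year 5: ⌊$70,308 × 150%/9⌋ = $11,718. Book value $58,590.
Year 6: ⌊$58,590 × 150%/9⌋ = $9,765. Book value $48,825.

$48,825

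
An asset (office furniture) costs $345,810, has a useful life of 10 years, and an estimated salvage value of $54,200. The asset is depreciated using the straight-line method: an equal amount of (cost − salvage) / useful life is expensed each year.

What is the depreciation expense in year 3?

$29,161

Depreciable base = $345,810 − $54,200 = $291,610.
Annual expense = $291,610 / 10 = $29,161.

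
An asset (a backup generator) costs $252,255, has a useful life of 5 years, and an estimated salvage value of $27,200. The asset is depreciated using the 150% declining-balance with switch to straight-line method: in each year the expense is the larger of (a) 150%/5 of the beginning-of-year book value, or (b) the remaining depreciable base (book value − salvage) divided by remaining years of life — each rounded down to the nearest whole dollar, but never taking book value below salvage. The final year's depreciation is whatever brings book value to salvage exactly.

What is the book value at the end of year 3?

$86,525

Depreciable base = $252,255 − $27,200 = $225,055.
Year 1: DB = ⌊$252,255 × 150%/5⌋ = $75,676; SL = ⌊$225,055/5⌋ = $45,011 → take DB $75,676. Book value $176,579.
Year 2: DB = ⌊$176,579 × 150%/5⌋ = $52,973; SL = ⌊$149,379/4⌋ = $37,344 → take DB $52,973. Book value $123,606.
Year 3: DB = ⌊$123,606 × 150%/5⌋ = $37,081; SL = ⌊$96,406/3⌋ = $32,135 → take DB $37,081. Book value $86,525.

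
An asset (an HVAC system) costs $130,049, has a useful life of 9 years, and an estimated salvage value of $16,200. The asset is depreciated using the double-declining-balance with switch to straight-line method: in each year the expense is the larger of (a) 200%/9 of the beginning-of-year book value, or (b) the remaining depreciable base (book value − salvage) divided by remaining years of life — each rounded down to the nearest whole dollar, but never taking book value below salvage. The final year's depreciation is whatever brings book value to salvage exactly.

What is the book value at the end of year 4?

$47,593

Depreciable base = $130,049 − $16,200 = $113,849.
Year 1: DB = ⌊$130,049 × 200%/9⌋ = $28,899; SL = ⌊$113,849/9⌋ = $12,649 → take DB $28,899. Book value $101,150.
Year 2: DB = ⌊$101,150 × 200%/9⌋ = $22,477; SL = ⌊$84,950/8⌋ = $10,618 → take DB $22,477. Book value $78,673.
Year 3: DB = ⌊$78,673 × 200%/9⌋ = $17,482; SL = ⌊$62,473/7⌋ = $8,924 → take DB $17,482. Book value $61,191.
Year 4: DB = ⌊$61,191 × 200%/9⌋ = $13,598; SL = ⌊$44,991/6⌋ = $7,498 → take DB $13,598. Book value $47,593.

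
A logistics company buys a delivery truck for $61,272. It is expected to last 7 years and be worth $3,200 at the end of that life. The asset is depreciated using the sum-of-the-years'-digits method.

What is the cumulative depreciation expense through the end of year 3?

$37,332

Depreciable base = $61,272 − $3,200 = $58,072.
Sum of the years' digits = 7+6+5+4+3+2+1 = 28.
Year 1: $58,072 × 7/28 = $14,518. Book value $46,754.
Year 2: $58,072 × 6/28 = $12,444. Book value $34,310.
Year 3: $58,072 × 5/28 = $10,370. Book value $23,940.
Accumulated through year 3 = $61,272 − $23,940 = $37,332.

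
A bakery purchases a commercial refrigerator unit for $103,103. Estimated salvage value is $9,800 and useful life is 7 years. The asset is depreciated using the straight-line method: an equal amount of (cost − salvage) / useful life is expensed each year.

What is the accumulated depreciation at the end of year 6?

$79,974

Depreciable base = $103,103 − $9,800 = $93,303.
Annual expense = $93,303 / 7 = $13,329.
End of year 1: book value $89,774.
End of year 2: book value $76,445.
End of year 3: book value $63,116.
End of year 4: book value $49,787.
End of year 5: book value $36,458.
End of year 6: book value $23,129.
Accumulated through year 6 = $103,103 − $23,129 = $79,974.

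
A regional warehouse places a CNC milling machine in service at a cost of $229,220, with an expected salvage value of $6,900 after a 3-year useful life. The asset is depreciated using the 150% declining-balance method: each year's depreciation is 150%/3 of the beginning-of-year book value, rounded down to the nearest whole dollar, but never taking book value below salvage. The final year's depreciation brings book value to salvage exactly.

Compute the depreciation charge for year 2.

Depreciable base = $229,220 − $6,900 = $222,320.
Year 1: ⌊$229,220 × 150%/3⌋ = $114,610. Book value $114,610.
Year 2: ⌊$114,610 × 150%/3⌋ = $57,305. Book value $57,305.

$57,305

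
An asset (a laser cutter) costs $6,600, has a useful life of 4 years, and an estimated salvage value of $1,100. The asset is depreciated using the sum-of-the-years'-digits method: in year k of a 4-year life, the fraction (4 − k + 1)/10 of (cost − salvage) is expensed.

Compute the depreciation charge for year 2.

$1,650

Depreciable base = $6,600 − $1,100 = $5,500.
Sum of the years' digits = 4+3+2+1 = 10.
Year 1: $5,500 × 4/10 = $2,200. Book value $4,400.
Year 2: $5,500 × 3/10 = $1,650. Book value $2,750.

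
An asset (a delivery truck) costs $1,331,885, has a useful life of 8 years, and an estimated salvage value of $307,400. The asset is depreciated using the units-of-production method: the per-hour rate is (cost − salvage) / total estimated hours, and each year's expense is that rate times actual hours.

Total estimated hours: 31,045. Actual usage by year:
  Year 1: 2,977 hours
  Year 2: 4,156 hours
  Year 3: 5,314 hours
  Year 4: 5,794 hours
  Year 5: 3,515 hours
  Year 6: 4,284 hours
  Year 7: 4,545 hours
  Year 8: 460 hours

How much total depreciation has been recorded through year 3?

$410,751

Depreciable base = $1,331,885 − $307,400 = $1,024,485.
Rate = $1,024,485 / 31,045 hours = $33 per hour.
Year 1: 2,977 × $33 = $98,241. Book value $1,233,644.
Year 2: 4,156 × $33 = $137,148. Book value $1,096,496.
Year 3: 5,314 × $33 = $175,362. Book value $921,134.
Accumulated through year 3 = $1,331,885 − $921,134 = $410,751.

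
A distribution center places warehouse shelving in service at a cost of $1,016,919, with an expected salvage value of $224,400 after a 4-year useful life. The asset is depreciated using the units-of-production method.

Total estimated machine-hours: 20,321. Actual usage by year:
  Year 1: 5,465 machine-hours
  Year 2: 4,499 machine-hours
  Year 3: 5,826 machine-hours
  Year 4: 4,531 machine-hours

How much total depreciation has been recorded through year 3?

Depreciable base = $1,016,919 − $224,400 = $792,519.
Rate = $792,519 / 20,321 machine-hours = $39 per machine-hour.
Year 1: 5,465 × $39 = $213,135. Book value $803,784.
Year 2: 4,499 × $39 = $175,461. Book value $628,323.
Year 3: 5,826 × $39 = $227,214. Book value $401,109.
Accumulated through year 3 = $1,016,919 − $401,109 = $615,810.

$615,810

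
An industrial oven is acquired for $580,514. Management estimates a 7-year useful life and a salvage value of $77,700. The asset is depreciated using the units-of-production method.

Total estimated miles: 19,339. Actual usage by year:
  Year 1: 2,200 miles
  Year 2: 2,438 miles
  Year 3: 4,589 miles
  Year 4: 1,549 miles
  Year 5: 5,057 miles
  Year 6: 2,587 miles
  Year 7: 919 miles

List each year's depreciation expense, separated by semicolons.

Depreciable base = $580,514 − $77,700 = $502,814.
Rate = $502,814 / 19,339 miles = $26 per mile.
Year 1: 2,200 × $26 = $57,200. Book value $523,314.
Year 2: 2,438 × $26 = $63,388. Book value $459,926.
Year 3: 4,589 × $26 = $119,314. Book value $340,612.
Year 4: 1,549 × $26 = $40,274. Book value $300,338.
Year 5: 5,057 × $26 = $131,482. Book value $168,856.
Year 6: 2,587 × $26 = $67,262. Book value $101,594.
Year 7: 919 × $26 = $23,894. Book value $77,700.

$57,200; $63,388; $119,314; $40,274; $131,482; $67,262; $23,894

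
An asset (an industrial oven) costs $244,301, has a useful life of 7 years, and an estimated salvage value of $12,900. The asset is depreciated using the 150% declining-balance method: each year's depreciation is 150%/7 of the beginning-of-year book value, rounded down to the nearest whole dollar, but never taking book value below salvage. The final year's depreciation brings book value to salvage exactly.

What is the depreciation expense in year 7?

Depreciable base = $244,301 − $12,900 = $231,401.
Year 1: ⌊$244,301 × 150%/7⌋ = $52,350. Book value $191,951.
Year 2: ⌊$191,951 × 150%/7⌋ = $41,132. Book value $150,819.
Year 3: ⌊$150,819 × 150%/7⌋ = $32,318. Book value $118,501.
Year 4: ⌊$118,501 × 150%/7⌋ = $25,393. Book value $93,108.
Year 5: ⌊$93,108 × 150%/7⌋ = $19,951. Book value $73,157.
Year 6: ⌊$73,157 × 150%/7⌋ = $15,676. Book value $57,481.
Year 7 (final): $57,481 − $12,900 = $44,581. Book value $12,900.

$44,581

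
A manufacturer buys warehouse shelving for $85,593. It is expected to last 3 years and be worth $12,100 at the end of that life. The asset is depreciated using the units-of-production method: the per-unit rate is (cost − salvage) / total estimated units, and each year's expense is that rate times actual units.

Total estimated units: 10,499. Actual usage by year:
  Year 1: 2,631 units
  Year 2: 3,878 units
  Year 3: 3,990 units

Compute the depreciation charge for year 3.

$27,930

Depreciable base = $85,593 − $12,100 = $73,493.
Rate = $73,493 / 10,499 units = $7 per unit.
Year 1: 2,631 × $7 = $18,417. Book value $67,176.
Year 2: 3,878 × $7 = $27,146. Book value $40,030.
Year 3: 3,990 × $7 = $27,930. Book value $12,100.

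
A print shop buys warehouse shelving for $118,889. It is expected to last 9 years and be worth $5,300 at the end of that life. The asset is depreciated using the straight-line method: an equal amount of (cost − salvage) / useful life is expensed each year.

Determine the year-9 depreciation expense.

$12,621

Depreciable base = $118,889 − $5,300 = $113,589.
Annual expense = $113,589 / 9 = $12,621.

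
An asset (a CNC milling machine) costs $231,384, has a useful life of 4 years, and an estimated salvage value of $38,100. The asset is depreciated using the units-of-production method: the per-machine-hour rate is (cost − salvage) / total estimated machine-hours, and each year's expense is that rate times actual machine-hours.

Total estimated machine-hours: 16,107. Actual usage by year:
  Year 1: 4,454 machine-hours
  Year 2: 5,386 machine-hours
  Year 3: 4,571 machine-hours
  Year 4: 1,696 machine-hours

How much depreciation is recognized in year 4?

Depreciable base = $231,384 − $38,100 = $193,284.
Rate = $193,284 / 16,107 machine-hours = $12 per machine-hour.
Year 1: 4,454 × $12 = $53,448. Book value $177,936.
Year 2: 5,386 × $12 = $64,632. Book value $113,304.
Year 3: 4,571 × $12 = $54,852. Book value $58,452.
Year 4: 1,696 × $12 = $20,352. Book value $38,100.

$20,352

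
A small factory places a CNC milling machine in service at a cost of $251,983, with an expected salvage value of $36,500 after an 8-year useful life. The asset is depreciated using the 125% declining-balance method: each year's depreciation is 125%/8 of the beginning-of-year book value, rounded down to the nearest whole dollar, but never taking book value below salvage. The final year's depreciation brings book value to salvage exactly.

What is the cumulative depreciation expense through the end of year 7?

Depreciable base = $251,983 − $36,500 = $215,483.
Year 1: ⌊$251,983 × 125%/8⌋ = $39,372. Book value $212,611.
Year 2: ⌊$212,611 × 125%/8⌋ = $33,220. Book value $179,391.
Year 3: ⌊$179,391 × 125%/8⌋ = $28,029. Book value $151,362.
Year 4: ⌊$151,362 × 125%/8⌋ = $23,650. Book value $127,712.
Year 5: ⌊$127,712 × 125%/8⌋ = $19,955. Book value $107,757.
Year 6: ⌊$107,757 × 125%/8⌋ = $16,837. Book value $90,920.
Year 7: ⌊$90,920 × 125%/8⌋ = $14,206. Book value $76,714.
Accumulated through year 7 = $251,983 − $76,714 = $175,269.

$175,269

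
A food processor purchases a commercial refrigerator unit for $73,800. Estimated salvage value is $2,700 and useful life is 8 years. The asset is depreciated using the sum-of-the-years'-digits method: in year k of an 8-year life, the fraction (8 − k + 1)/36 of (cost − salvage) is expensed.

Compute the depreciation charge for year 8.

$1,975

Depreciable base = $73,800 − $2,700 = $71,100.
Sum of the years' digits = 8+7+6+5+4+3+2+1 = 36.
Year 1: $71,100 × 8/36 = $15,800. Book value $58,000.
Year 2: $71,100 × 7/36 = $13,825. Book value $44,175.
Year 3: $71,100 × 6/36 = $11,850. Book value $32,325.
Year 4: $71,100 × 5/36 = $9,875. Book value $22,450.
Year 5: $71,100 × 4/36 = $7,900. Book value $14,550.
Year 6: $71,100 × 3/36 = $5,925. Book value $8,625.
Year 7: $71,100 × 2/36 = $3,950. Book value $4,675.
Year 8: $71,100 × 1/36 = $1,975. Book value $2,700.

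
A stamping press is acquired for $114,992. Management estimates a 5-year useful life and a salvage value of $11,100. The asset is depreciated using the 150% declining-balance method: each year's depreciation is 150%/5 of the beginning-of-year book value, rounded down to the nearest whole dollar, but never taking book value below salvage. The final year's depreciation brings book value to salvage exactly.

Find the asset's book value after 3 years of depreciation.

$39,443

Depreciable base = $114,992 − $11,100 = $103,892.
Year 1: ⌊$114,992 × 150%/5⌋ = $34,497. Book value $80,495.
Year 2: ⌊$80,495 × 150%/5⌋ = $24,148. Book value $56,347.
Year 3: ⌊$56,347 × 150%/5⌋ = $16,904. Book value $39,443.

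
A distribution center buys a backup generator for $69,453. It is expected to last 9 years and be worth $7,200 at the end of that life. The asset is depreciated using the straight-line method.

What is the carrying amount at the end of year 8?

Depreciable base = $69,453 − $7,200 = $62,253.
Annual expense = $62,253 / 9 = $6,917.
End of year 1: book value $62,536.
End of year 2: book value $55,619.
End of year 3: book value $48,702.
End of year 4: book value $41,785.
End of year 5: book value $34,868.
End of year 6: book value $27,951.
End of year 7: book value $21,034.
End of year 8: book value $14,117.

$14,117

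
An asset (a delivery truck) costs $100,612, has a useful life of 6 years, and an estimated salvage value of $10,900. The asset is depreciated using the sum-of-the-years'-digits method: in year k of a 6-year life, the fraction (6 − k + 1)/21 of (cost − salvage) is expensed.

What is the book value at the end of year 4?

$23,716

Depreciable base = $100,612 − $10,900 = $89,712.
Sum of the years' digits = 6+5+4+3+2+1 = 21.
Year 1: $89,712 × 6/21 = $25,632. Book value $74,980.
Year 2: $89,712 × 5/21 = $21,360. Book value $53,620.
Year 3: $89,712 × 4/21 = $17,088. Book value $36,532.
Year 4: $89,712 × 3/21 = $12,816. Book value $23,716.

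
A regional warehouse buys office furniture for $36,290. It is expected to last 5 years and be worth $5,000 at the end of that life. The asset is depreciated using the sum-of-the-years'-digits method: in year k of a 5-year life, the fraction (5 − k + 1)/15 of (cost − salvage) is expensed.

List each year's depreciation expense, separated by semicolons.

Depreciable base = $36,290 − $5,000 = $31,290.
Sum of the years' digits = 5+4+3+2+1 = 15.
Year 1: $31,290 × 5/15 = $10,430. Book value $25,860.
Year 2: $31,290 × 4/15 = $8,344. Book value $17,516.
Year 3: $31,290 × 3/15 = $6,258. Book value $11,258.
Year 4: $31,290 × 2/15 = $4,172. Book value $7,086.
Year 5: $31,290 × 1/15 = $2,086. Book value $5,000.

$10,430; $8,344; $6,258; $4,172; $2,086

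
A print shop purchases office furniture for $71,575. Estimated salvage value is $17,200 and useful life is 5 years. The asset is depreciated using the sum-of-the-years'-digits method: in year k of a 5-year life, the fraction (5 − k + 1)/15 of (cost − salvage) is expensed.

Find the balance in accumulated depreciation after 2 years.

Depreciable base = $71,575 − $17,200 = $54,375.
Sum of the years' digits = 5+4+3+2+1 = 15.
Year 1: $54,375 × 5/15 = $18,125. Book value $53,450.
Year 2: $54,375 × 4/15 = $14,500. Book value $38,950.
Accumulated through year 2 = $71,575 − $38,950 = $32,625.

$32,625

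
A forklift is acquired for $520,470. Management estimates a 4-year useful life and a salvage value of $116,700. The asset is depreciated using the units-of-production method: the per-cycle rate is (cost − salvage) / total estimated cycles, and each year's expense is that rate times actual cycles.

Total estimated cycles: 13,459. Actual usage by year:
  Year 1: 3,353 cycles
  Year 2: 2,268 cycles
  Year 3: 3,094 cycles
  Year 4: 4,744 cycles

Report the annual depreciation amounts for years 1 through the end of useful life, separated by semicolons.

Depreciable base = $520,470 − $116,700 = $403,770.
Rate = $403,770 / 13,459 cycles = $30 per cycle.
Year 1: 3,353 × $30 = $100,590. Book value $419,880.
Year 2: 2,268 × $30 = $68,040. Book value $351,840.
Year 3: 3,094 × $30 = $92,820. Book value $259,020.
Year 4: 4,744 × $30 = $142,320. Book value $116,700.

$100,590; $68,040; $92,820; $142,320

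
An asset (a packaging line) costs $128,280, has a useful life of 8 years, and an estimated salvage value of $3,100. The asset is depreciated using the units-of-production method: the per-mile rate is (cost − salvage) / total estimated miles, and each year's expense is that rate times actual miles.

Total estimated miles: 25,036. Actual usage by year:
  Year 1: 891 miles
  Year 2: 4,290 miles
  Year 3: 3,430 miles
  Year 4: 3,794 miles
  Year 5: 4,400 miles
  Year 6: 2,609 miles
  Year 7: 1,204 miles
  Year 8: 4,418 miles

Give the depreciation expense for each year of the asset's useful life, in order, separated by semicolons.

$4,455; $21,450; $17,150; $18,970; $22,000; $13,045; $6,020; $22,090

Depreciable base = $128,280 − $3,100 = $125,180.
Rate = $125,180 / 25,036 miles = $5 per mile.
Year 1: 891 × $5 = $4,455. Book value $123,825.
Year 2: 4,290 × $5 = $21,450. Book value $102,375.
Year 3: 3,430 × $5 = $17,150. Book value $85,225.
Year 4: 3,794 × $5 = $18,970. Book value $66,255.
Year 5: 4,400 × $5 = $22,000. Book value $44,255.
Year 6: 2,609 × $5 = $13,045. Book value $31,210.
Year 7: 1,204 × $5 = $6,020. Book value $25,190.
Year 8: 4,418 × $5 = $22,090. Book value $3,100.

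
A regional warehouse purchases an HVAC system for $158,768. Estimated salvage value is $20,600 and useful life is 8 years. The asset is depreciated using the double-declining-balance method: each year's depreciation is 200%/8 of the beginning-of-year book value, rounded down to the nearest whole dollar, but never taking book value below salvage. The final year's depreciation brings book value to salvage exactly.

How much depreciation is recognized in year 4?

$16,745

Depreciable base = $158,768 − $20,600 = $138,168.
Year 1: ⌊$158,768 × 200%/8⌋ = $39,692. Book value $119,076.
Year 2: ⌊$119,076 × 200%/8⌋ = $29,769. Book value $89,307.
Year 3: ⌊$89,307 × 200%/8⌋ = $22,326. Book value $66,981.
Year 4: ⌊$66,981 × 200%/8⌋ = $16,745. Book value $50,236.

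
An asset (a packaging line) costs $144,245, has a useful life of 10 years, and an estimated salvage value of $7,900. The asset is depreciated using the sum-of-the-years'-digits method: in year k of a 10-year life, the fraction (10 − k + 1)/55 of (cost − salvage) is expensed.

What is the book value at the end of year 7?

$22,774

Depreciable base = $144,245 − $7,900 = $136,345.
Sum of the years' digits = 10+9+8+7+6+5+4+3+2+1 = 55.
Year 1: $136,345 × 10/55 = $24,790. Book value $119,455.
Year 2: $136,345 × 9/55 = $22,311. Book value $97,144.
Year 3: $136,345 × 8/55 = $19,832. Book value $77,312.
Year 4: $136,345 × 7/55 = $17,353. Book value $59,959.
Year 5: $136,345 × 6/55 = $14,874. Book value $45,085.
Year 6: $136,345 × 5/55 = $12,395. Book value $32,690.
Year 7: $136,345 × 4/55 = $9,916. Book value $22,774.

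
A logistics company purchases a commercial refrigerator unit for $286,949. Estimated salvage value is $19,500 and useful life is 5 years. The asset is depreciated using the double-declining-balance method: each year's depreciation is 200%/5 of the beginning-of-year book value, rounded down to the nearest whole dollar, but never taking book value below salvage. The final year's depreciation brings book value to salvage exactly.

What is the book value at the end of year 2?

Depreciable base = $286,949 − $19,500 = $267,449.
Year 1: ⌊$286,949 × 200%/5⌋ = $114,779. Book value $172,170.
Year 2: ⌊$172,170 × 200%/5⌋ = $68,868. Book value $103,302.

$103,302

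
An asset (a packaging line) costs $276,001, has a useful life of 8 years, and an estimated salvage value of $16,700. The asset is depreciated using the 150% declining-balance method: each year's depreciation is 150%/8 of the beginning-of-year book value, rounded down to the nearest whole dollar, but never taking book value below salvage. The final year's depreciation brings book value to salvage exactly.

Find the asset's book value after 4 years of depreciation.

$120,284

Depreciable base = $276,001 − $16,700 = $259,301.
Year 1: ⌊$276,001 × 150%/8⌋ = $51,750. Book value $224,251.
Year 2: ⌊$224,251 × 150%/8⌋ = $42,047. Book value $182,204.
Year 3: ⌊$182,204 × 150%/8⌋ = $34,163. Book value $148,041.
Year 4: ⌊$148,041 × 150%/8⌋ = $27,757. Book value $120,284.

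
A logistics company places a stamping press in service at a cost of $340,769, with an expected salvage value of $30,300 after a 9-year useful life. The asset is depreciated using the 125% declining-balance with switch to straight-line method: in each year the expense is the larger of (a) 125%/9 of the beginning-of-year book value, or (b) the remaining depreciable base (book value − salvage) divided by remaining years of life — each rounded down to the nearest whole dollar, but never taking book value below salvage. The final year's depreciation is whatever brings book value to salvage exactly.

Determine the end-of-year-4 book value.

Depreciable base = $340,769 − $30,300 = $310,469.
Year 1: DB = ⌊$340,769 × 125%/9⌋ = $47,329; SL = ⌊$310,469/9⌋ = $34,496 → take DB $47,329. Book value $293,440.
Year 2: DB = ⌊$293,440 × 125%/9⌋ = $40,755; SL = ⌊$263,140/8⌋ = $32,892 → take DB $40,755. Book value $252,685.
Year 3: DB = ⌊$252,685 × 125%/9⌋ = $35,095; SL = ⌊$222,385/7⌋ = $31,769 → take DB $35,095. Book value $217,590.
Year 4: DB = ⌊$217,590 × 125%/9⌋ = $30,220; SL = ⌊$187,290/6⌋ = $31,215 → take SL $31,215. Book value $186,375.

$186,375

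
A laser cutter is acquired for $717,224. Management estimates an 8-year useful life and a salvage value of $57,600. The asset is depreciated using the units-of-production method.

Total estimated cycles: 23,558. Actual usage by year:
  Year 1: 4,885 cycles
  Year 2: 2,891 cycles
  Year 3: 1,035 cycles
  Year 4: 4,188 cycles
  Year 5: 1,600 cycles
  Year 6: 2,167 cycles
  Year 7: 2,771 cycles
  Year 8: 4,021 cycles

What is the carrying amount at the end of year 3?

$470,516

Depreciable base = $717,224 − $57,600 = $659,624.
Rate = $659,624 / 23,558 cycles = $28 per cycle.
Year 1: 4,885 × $28 = $136,780. Book value $580,444.
Year 2: 2,891 × $28 = $80,948. Book value $499,496.
Year 3: 1,035 × $28 = $28,980. Book value $470,516.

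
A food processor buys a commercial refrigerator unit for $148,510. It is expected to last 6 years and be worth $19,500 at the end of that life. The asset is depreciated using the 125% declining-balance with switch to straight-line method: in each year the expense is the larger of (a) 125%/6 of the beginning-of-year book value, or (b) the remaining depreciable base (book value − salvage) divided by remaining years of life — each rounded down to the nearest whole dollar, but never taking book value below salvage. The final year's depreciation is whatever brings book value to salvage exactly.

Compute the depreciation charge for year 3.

$19,391

Depreciable base = $148,510 − $19,500 = $129,010.
Year 1: DB = ⌊$148,510 × 125%/6⌋ = $30,939; SL = ⌊$129,010/6⌋ = $21,501 → take DB $30,939. Book value $117,571.
Year 2: DB = ⌊$117,571 × 125%/6⌋ = $24,493; SL = ⌊$98,071/5⌋ = $19,614 → take DB $24,493. Book value $93,078.
Year 3: DB = ⌊$93,078 × 125%/6⌋ = $19,391; SL = ⌊$73,578/4⌋ = $18,394 → take DB $19,391. Book value $73,687.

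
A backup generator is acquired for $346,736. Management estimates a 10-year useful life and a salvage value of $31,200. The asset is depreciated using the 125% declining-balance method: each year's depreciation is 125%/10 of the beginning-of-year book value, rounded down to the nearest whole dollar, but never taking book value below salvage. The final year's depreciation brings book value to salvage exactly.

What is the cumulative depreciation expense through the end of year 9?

Depreciable base = $346,736 − $31,200 = $315,536.
Year 1: ⌊$346,736 × 125%/10⌋ = $43,342. Book value $303,394.
Year 2: ⌊$303,394 × 125%/10⌋ = $37,924. Book value $265,470.
Year 3: ⌊$265,470 × 125%/10⌋ = $33,183. Book value $232,287.
Year 4: ⌊$232,287 × 125%/10⌋ = $29,035. Book value $203,252.
Year 5: ⌊$203,252 × 125%/10⌋ = $25,406. Book value $177,846.
Year 6: ⌊$177,846 × 125%/10⌋ = $22,230. Book value $155,616.
Year 7: ⌊$155,616 × 125%/10⌋ = $19,452. Book value $136,164.
Year 8: ⌊$136,164 × 125%/10⌋ = $17,020. Book value $119,144.
Year 9: ⌊$119,144 × 125%/10⌋ = $14,893. Book value $104,251.
Accumulated through year 9 = $346,736 − $104,251 = $242,485.

$242,485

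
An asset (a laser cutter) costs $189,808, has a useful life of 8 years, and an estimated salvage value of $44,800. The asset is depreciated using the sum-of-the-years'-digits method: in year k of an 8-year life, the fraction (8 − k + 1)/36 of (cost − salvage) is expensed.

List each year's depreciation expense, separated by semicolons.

Depreciable base = $189,808 − $44,800 = $145,008.
Sum of the years' digits = 8+7+6+5+4+3+2+1 = 36.
Year 1: $145,008 × 8/36 = $32,224. Book value $157,584.
Year 2: $145,008 × 7/36 = $28,196. Book value $129,388.
Year 3: $145,008 × 6/36 = $24,168. Book value $105,220.
Year 4: $145,008 × 5/36 = $20,140. Book value $85,080.
Year 5: $145,008 × 4/36 = $16,112. Book value $68,968.
Year 6: $145,008 × 3/36 = $12,084. Book value $56,884.
Year 7: $145,008 × 2/36 = $8,056. Book value $48,828.
Year 8: $145,008 × 1/36 = $4,028. Book value $44,800.

$32,224; $28,196; $24,168; $20,140; $16,112; $12,084; $8,056; $4,028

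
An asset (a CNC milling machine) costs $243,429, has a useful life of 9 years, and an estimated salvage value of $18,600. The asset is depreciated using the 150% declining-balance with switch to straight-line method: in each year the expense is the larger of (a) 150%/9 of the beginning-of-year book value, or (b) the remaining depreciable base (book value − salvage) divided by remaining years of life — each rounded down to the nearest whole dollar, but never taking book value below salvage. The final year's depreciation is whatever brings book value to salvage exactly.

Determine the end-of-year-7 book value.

Depreciable base = $243,429 − $18,600 = $224,829.
Year 1: DB = ⌊$243,429 × 150%/9⌋ = $40,571; SL = ⌊$224,829/9⌋ = $24,981 → take DB $40,571. Book value $202,858.
Year 2: DB = ⌊$202,858 × 150%/9⌋ = $33,809; SL = ⌊$184,258/8⌋ = $23,032 → take DB $33,809. Book value $169,049.
Year 3: DB = ⌊$169,049 × 150%/9⌋ = $28,174; SL = ⌊$150,449/7⌋ = $21,492 → take DB $28,174. Book value $140,875.
Year 4: DB = ⌊$140,875 × 150%/9⌋ = $23,479; SL = ⌊$122,275/6⌋ = $20,379 → take DB $23,479. Book value $117,396.
Year 5: DB = ⌊$117,396 × 150%/9⌋ = $19,566; SL = ⌊$98,796/5⌋ = $19,759 → take SL $19,759. Book value $97,637.
Year 6: DB = ⌊$97,637 × 150%/9⌋ = $16,272; SL = ⌊$79,037/4⌋ = $19,759 → take SL $19,759. Book value $77,878.
Year 7: DB = ⌊$77,878 × 150%/9⌋ = $12,979; SL = ⌊$59,278/3⌋ = $19,759 → take SL $19,759. Book value $58,119.

$58,119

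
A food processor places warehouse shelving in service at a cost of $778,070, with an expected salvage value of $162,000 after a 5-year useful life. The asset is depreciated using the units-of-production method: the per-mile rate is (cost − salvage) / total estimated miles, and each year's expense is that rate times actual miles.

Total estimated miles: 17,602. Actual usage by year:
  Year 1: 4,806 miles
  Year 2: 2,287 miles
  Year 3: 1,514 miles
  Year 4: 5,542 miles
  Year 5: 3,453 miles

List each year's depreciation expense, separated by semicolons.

Depreciable base = $778,070 − $162,000 = $616,070.
Rate = $616,070 / 17,602 miles = $35 per mile.
Year 1: 4,806 × $35 = $168,210. Book value $609,860.
Year 2: 2,287 × $35 = $80,045. Book value $529,815.
Year 3: 1,514 × $35 = $52,990. Book value $476,825.
Year 4: 5,542 × $35 = $193,970. Book value $282,855.
Year 5: 3,453 × $35 = $120,855. Book value $162,000.

$168,210; $80,045; $52,990; $193,970; $120,855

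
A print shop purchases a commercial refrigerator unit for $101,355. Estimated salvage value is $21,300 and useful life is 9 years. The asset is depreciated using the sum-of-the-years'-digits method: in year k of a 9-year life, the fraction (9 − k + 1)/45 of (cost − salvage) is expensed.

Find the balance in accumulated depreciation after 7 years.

$74,718

Depreciable base = $101,355 − $21,300 = $80,055.
Sum of the years' digits = 9+8+7+6+5+4+3+2+1 = 45.
Year 1: $80,055 × 9/45 = $16,011. Book value $85,344.
Year 2: $80,055 × 8/45 = $14,232. Book value $71,112.
Year 3: $80,055 × 7/45 = $12,453. Book value $58,659.
Year 4: $80,055 × 6/45 = $10,674. Book value $47,985.
Year 5: $80,055 × 5/45 = $8,895. Book value $39,090.
Year 6: $80,055 × 4/45 = $7,116. Book value $31,974.
Year 7: $80,055 × 3/45 = $5,337. Book value $26,637.
Accumulated through year 7 = $101,355 − $26,637 = $74,718.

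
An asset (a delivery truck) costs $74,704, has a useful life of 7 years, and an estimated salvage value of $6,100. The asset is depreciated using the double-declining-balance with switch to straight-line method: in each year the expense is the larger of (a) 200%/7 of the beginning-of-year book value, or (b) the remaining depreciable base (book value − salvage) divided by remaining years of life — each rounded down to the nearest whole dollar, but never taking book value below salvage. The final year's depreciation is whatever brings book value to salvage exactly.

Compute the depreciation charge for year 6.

Depreciable base = $74,704 − $6,100 = $68,604.
Year 1: DB = ⌊$74,704 × 200%/7⌋ = $21,344; SL = ⌊$68,604/7⌋ = $9,800 → take DB $21,344. Book value $53,360.
Year 2: DB = ⌊$53,360 × 200%/7⌋ = $15,245; SL = ⌊$47,260/6⌋ = $7,876 → take DB $15,245. Book value $38,115.
Year 3: DB = ⌊$38,115 × 200%/7⌋ = $10,890; SL = ⌊$32,015/5⌋ = $6,403 → take DB $10,890. Book value $27,225.
Year 4: DB = ⌊$27,225 × 200%/7⌋ = $7,778; SL = ⌊$21,125/4⌋ = $5,281 → take DB $7,778. Book value $19,447.
Year 5: DB = ⌊$19,447 × 200%/7⌋ = $5,556; SL = ⌊$13,347/3⌋ = $4,449 → take DB $5,556. Book value $13,891.
Year 6: DB = ⌊$13,891 × 200%/7⌋ = $3,968; SL = ⌊$7,791/2⌋ = $3,895 → take DB $3,968. Book value $9,923.

$3,968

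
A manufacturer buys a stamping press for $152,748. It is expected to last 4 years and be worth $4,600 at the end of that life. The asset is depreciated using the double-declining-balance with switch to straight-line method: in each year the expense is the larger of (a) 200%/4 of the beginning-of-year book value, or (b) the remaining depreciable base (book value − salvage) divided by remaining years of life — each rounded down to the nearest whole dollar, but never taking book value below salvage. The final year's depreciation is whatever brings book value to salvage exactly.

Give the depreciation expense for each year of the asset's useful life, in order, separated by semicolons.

Depreciable base = $152,748 − $4,600 = $148,148.
Year 1: DB = ⌊$152,748 × 200%/4⌋ = $76,374; SL = ⌊$148,148/4⌋ = $37,037 → take DB $76,374. Book value $76,374.
Year 2: DB = ⌊$76,374 × 200%/4⌋ = $38,187; SL = ⌊$71,774/3⌋ = $23,924 → take DB $38,187. Book value $38,187.
Year 3: DB = ⌊$38,187 × 200%/4⌋ = $19,093; SL = ⌊$33,587/2⌋ = $16,793 → take DB $19,093. Book value $19,094.
Year 4 (final): $19,094 − $4,600 = $14,494. Book value $4,600.

$76,374; $38,187; $19,093; $14,494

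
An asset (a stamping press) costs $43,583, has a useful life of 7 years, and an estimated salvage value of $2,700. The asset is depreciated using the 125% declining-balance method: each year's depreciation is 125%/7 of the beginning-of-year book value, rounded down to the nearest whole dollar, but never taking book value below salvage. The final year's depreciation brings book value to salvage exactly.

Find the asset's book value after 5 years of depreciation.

$16,301

Depreciable base = $43,583 − $2,700 = $40,883.
Year 1: ⌊$43,583 × 125%/7⌋ = $7,782. Book value $35,801.
Year 2: ⌊$35,801 × 125%/7⌋ = $6,393. Book value $29,408.
Year 3: ⌊$29,408 × 125%/7⌋ = $5,251. Book value $24,157.
Year 4: ⌊$24,157 × 125%/7⌋ = $4,313. Book value $19,844.
Year 5: ⌊$19,844 × 125%/7⌋ = $3,543. Book value $16,301.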